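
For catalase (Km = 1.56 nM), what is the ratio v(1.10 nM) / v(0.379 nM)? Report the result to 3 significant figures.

2.12

The fractional saturations are [S]/(Km+[S]) = 0.379/1.939 = 0.1955 and 1.10/2.660 = 0.4135.
v₂/v₁ is just their ratio: 0.4135/0.1955 = 2.12.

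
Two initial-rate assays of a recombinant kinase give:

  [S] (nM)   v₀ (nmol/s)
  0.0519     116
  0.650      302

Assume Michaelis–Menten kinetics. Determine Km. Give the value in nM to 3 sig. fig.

In reciprocal form, 1/v = (Km/Vmax)·(1/[S]) + 1/Vmax. The two points give (1/[S], 1/v) = (19.27, 0.008621) and (1.538, 0.003311).
Slope = (0.008621 − 0.003311)/(19.27 − 1.538) = 0.0002995; intercept = 0.008621 − 0.0002995×19.27 = 0.002851.
Vmax = 1/intercept = 351 nmol/s; Km = slope × Vmax = 0.0002995 × 351 = 0.105 nM.

0.105 nM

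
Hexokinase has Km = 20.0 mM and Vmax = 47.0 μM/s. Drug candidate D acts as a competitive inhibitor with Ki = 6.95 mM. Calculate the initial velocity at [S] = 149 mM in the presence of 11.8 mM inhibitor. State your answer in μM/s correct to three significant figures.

α = 1 + [I]/Ki = 1 + 11.8/6.95 = 2.698.
For a competitive inhibitor, Vmax is unchanged and the apparent Km becomes α·Km: Km,app = 54.0 mM, Vmax,app = 47.0 μM/s.
v = Vmax,app·[S]/(Km,app + [S]) = 47.0 × 149/(54.0 + 149) = 34.5 μM/s.

34.5 μM/s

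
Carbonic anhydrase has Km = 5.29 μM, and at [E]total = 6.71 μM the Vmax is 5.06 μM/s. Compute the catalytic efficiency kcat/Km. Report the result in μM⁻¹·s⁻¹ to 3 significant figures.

kcat = Vmax/[E]total = 5.06/6.71 = 0.754 s⁻¹.
kcat/Km = 0.754/5.29 = 0.143 μM⁻¹·s⁻¹.

0.143 μM⁻¹·s⁻¹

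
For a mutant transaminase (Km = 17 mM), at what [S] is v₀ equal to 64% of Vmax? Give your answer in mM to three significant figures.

v/Vmax = [S]/(Km+[S]) = 0.64, so [S] = Km·0.64/(1 − 0.64) = 17 × 1.778.
[S] = 30.2 mM.

30.2 mM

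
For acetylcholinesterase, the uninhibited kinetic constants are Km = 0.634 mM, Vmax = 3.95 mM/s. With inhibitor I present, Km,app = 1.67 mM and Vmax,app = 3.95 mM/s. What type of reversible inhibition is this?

Km increases (0.634 → 1.67 mM) while Vmax is unchanged — the hallmark of competitive inhibition.

competitive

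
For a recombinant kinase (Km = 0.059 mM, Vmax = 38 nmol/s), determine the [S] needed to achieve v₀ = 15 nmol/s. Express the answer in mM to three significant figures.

Rearranging v = Vmax[S]/(Km+[S]) gives [S] = Km·v/(Vmax − v).
[S] = 0.059 × 15 / (38 − 15) = 0.8850/23.00 = 0.0385 mM.

0.0385 mM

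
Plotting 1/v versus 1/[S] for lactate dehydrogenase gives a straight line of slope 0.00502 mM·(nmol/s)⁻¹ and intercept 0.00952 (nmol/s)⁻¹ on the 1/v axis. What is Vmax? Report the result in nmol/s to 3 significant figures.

The y-intercept of a Lineweaver–Burk plot equals 1/Vmax, so Vmax = 1/0.00952 = 105 nmol/s.

105 nmol/s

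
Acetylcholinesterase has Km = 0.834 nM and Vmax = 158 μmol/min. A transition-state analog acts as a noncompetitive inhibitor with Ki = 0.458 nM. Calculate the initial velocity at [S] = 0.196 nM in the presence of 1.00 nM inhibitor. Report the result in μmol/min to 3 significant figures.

9.44 μmol/min

With α = 1 + [I]/Ki = 1 + 1.00/0.458 = 3.183, the noncompetitive rate law is v = (Vmax/α)·[S] / (Km + [S]).
v = (158/3.183)×0.196 / (0.834 + 0.196) = 9.728/1.030 = 9.44 μmol/min.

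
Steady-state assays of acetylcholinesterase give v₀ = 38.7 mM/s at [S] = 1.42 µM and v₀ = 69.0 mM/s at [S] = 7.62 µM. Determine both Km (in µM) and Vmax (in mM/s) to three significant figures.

Km = 1.66 µM; Vmax = 84.1 mM/s

In reciprocal form, 1/v = (Km/Vmax)·(1/[S]) + 1/Vmax. The two points give (1/[S], 1/v) = (0.7042, 0.02584) and (0.1312, 0.01449).
Slope = (0.02584 − 0.01449)/(0.7042 − 0.1312) = 0.01980; intercept = 0.02584 − 0.01980×0.7042 = 0.01189.
Vmax = 1/intercept = 84.1 mM/s; Km = slope × Vmax = 0.01980 × 84.1 = 1.66 µM.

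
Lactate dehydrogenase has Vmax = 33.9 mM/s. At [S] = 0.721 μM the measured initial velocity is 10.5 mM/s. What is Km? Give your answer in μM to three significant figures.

1.61 μM

v/Vmax = 10.5/33.9 = 0.3097 = [S]/(Km+[S]).
So Km + [S] = [S]/0.3097 = 2.328 μM, giving Km = 2.328 − 0.721 = 1.61 μM.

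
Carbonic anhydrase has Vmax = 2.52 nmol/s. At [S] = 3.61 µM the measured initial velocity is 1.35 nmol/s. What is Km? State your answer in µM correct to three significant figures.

v/Vmax = 1.35/2.52 = 0.5357 = [S]/(Km+[S]).
So Km + [S] = [S]/0.5357 = 6.739 µM, giving Km = 6.739 − 3.61 = 3.13 µM.

3.13 µM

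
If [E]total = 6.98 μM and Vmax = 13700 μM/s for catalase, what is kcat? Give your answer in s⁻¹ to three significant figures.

kcat = Vmax/[E]total = 13700 μM/s / 6.98 μM = 1960 s⁻¹.

1960 s⁻¹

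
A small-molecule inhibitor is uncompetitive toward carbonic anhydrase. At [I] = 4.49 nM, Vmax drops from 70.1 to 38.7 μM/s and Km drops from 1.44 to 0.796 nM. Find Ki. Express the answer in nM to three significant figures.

Uncompetitive: Vmax,app = Vmax/α (and Km,app = Km/α) with α = 1 + [I]/Ki.
α = Vmax/Vmax,app = 70.1/38.7 = 1.811.
Ki = [I]/(α − 1) = 4.49/0.8114 = 5.53 nM.

5.53 nM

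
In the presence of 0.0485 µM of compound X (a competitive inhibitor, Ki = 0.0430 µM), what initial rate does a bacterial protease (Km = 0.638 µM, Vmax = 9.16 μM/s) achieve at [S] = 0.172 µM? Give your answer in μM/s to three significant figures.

α = 1 + [I]/Ki = 1 + 0.0485/0.0430 = 2.128.
For a competitive inhibitor, Vmax is unchanged and the apparent Km becomes α·Km: Km,app = 1.36 µM, Vmax,app = 9.16 μM/s.
v = Vmax,app·[S]/(Km,app + [S]) = 9.16 × 0.172/(1.36 + 0.172) = 1.03 μM/s.

1.03 μM/s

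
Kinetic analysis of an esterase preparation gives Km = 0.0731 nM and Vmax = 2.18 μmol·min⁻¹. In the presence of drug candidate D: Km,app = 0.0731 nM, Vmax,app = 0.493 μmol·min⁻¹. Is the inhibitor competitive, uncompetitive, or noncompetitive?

Vmax decreases (2.18 → 0.493 μmol·min⁻¹) while Km is unchanged — pure noncompetitive inhibition.

noncompetitive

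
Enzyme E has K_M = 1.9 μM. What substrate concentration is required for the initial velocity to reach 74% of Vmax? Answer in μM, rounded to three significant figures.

v/Vmax = [S]/(Km+[S]) = 0.74, so [S] = Km·0.74/(1 − 0.74) = 1.9 × 2.846.
[S] = 5.41 μM.

5.41 μM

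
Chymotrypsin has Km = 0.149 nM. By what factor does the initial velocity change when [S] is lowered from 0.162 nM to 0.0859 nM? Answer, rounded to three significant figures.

Since Vmax cancels, v₂/v₁ = [S]₂(Km+[S]₁) / [S]₁(Km+[S]₂).
= 0.0859×(0.149+0.162) / (0.162×(0.149+0.0859)) = 0.02671/0.03805 = 0.702.

0.702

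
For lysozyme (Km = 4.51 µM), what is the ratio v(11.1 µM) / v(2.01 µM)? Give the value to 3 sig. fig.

Since Vmax cancels, v₂/v₁ = [S]₂(Km+[S]₁) / [S]₁(Km+[S]₂).
= 11.1×(4.51+2.01) / (2.01×(4.51+11.1)) = 72.37/31.38 = 2.31.

2.31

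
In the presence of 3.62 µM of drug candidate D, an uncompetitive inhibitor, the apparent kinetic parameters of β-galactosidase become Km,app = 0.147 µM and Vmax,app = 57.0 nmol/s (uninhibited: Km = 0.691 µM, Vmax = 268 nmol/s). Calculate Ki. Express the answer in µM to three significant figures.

0.978 µM

Uncompetitive: Vmax,app = Vmax/α (and Km,app = Km/α) with α = 1 + [I]/Ki.
α = Vmax/Vmax,app = 268/57.0 = 4.702.
Ki = [I]/(α − 1) = 3.62/3.702 = 0.978 µM.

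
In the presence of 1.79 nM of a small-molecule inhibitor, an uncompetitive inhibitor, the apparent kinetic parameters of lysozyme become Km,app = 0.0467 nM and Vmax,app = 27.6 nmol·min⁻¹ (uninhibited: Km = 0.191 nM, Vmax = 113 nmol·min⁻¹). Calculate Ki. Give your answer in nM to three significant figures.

0.579 nM

Uncompetitive: Vmax,app = Vmax/α (and Km,app = Km/α) with α = 1 + [I]/Ki.
α = Vmax/Vmax,app = 113/27.6 = 4.094.
Ki = [I]/(α − 1) = 1.79/3.094 = 0.579 nM.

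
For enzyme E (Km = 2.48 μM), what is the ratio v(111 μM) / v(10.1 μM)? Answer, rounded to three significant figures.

Since Vmax cancels, v₂/v₁ = [S]₂(Km+[S]₁) / [S]₁(Km+[S]₂).
= 111×(2.48+10.1) / (10.1×(2.48+111)) = 1396/1146 = 1.22.

1.22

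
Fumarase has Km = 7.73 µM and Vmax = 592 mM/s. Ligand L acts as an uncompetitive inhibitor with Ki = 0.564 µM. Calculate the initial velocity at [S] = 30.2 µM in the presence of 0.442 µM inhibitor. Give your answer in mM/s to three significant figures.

With α = 1 + [I]/Ki = 1 + 0.442/0.564 = 1.784, the uncompetitive rate law is v = (Vmax/α)·[S] / (Km/α + [S]).
v = (592/1.784)×30.2 / (7.73/1.784 + 30.2) = 10020/34.53 = 290 mM/s.

290 mM/s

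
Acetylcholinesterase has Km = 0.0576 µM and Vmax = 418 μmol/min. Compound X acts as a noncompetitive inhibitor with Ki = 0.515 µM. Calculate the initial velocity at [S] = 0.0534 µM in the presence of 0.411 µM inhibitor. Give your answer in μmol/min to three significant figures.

112 μmol/min

With α = 1 + [I]/Ki = 1 + 0.411/0.515 = 1.798, the noncompetitive rate law is v = (Vmax/α)·[S] / (Km + [S]).
v = (418/1.798)×0.0534 / (0.0576 + 0.0534) = 12.41/0.1110 = 112 μmol/min.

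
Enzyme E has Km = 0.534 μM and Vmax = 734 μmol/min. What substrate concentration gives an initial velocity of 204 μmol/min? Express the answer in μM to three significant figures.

0.206 μM

Rearranging v = Vmax[S]/(Km+[S]) gives [S] = Km·v/(Vmax − v).
[S] = 0.534 × 204 / (734 − 204) = 108.9/530.0 = 0.206 μM.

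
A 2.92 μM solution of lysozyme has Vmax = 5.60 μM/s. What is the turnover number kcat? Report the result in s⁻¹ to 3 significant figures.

kcat = Vmax/[E]total = 5.60 μM/s / 2.92 μM = 1.92 s⁻¹.

1.92 s⁻¹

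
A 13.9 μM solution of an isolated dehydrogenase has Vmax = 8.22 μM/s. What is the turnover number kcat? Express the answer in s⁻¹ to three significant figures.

kcat = Vmax/[E]total = 8.22 μM/s / 13.9 μM = 0.591 s⁻¹.

0.591 s⁻¹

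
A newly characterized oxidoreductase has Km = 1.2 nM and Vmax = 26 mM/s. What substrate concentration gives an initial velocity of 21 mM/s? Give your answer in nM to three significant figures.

The required fractional saturation is v/Vmax = 21/26 = 0.8077.
Then [S]/(Km+[S]) = 0.8077 ⇒ [S] = 1.2 × 0.8077/(1 − 0.8077) = 5.04 nM.

5.04 nM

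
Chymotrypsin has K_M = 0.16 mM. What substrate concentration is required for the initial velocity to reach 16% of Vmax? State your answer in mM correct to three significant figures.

0.0305 mM

v/Vmax = [S]/(Km+[S]) = 0.16, so [S] = Km·0.16/(1 − 0.16) = 0.16 × 0.1905.
[S] = 0.0305 mM.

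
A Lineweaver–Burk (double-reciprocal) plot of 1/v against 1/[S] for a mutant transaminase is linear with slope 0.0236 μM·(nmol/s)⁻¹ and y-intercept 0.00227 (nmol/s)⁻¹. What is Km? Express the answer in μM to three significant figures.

10.4 μM

y-intercept = 1/Vmax ⇒ Vmax = 441 nmol/s; slope = Km/Vmax ⇒ Km = slope × Vmax.
Km = 0.0236 × 441 = 10.4 μM.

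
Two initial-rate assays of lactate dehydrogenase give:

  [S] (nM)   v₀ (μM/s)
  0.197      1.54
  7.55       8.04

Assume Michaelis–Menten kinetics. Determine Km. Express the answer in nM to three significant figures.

From v = Vmax[S]/(Km+[S]), each point gives Vmax = v(Km+[S])/[S].
Equating: 1.54(Km+0.197)/0.197 = 8.04(Km+7.55)/7.55.
7.817·Km + 1.54 = 1.065·Km + 8.04, so (7.817 − 1.065)·Km = 8.04 − 1.54.
Km = 6.500/6.752 = 0.963 nM; then Vmax = 1.54(0.963+0.197)/0.197 = 9.07 μM/s.

0.963 nM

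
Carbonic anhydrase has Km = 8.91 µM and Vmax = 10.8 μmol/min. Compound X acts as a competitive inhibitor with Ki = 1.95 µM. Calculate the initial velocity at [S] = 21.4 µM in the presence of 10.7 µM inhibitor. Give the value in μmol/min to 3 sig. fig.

2.92 μmol/min

With α = 1 + [I]/Ki = 1 + 10.7/1.95 = 6.487, the competitive rate law is v = Vmax[S] / (αKm + [S]).
v = 10.8×21.4 / (6.487×8.91 + 21.4) = 231.1/79.20 = 2.92 μmol/min.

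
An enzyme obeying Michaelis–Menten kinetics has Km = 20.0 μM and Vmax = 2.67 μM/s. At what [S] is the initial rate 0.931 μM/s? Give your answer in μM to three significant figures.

The required fractional saturation is v/Vmax = 0.931/2.67 = 0.3487.
Then [S]/(Km+[S]) = 0.3487 ⇒ [S] = 20.0 × 0.3487/(1 − 0.3487) = 10.7 μM.

10.7 μM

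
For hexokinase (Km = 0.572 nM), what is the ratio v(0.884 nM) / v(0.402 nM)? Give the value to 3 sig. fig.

Since Vmax cancels, v₂/v₁ = [S]₂(Km+[S]₁) / [S]₁(Km+[S]₂).
= 0.884×(0.572+0.402) / (0.402×(0.572+0.884)) = 0.8610/0.5853 = 1.47.

1.47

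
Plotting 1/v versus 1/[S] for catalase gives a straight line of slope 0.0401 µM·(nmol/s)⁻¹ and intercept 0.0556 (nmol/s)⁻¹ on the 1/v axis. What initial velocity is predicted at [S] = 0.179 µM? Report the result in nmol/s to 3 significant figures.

The y-intercept is 1/Vmax, so Vmax = 1/0.0556 = 18.0 nmol/s.
The slope is Km/Vmax, so Km = 0.0401 × 18.0 = 0.721 µM.
Then v = 18.0 × 0.179/(0.721 + 0.179) = 3.58 nmol/s.

3.58 nmol/s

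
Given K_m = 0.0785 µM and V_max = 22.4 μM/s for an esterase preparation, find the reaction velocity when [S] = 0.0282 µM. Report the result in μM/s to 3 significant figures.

5.92 μM/s

[S]/(Km+[S]) = 0.0282/0.1067 = 0.2643, the fractional saturation.
v = 0.2643 × Vmax = 0.2643 × 22.4 = 5.92 μM/s.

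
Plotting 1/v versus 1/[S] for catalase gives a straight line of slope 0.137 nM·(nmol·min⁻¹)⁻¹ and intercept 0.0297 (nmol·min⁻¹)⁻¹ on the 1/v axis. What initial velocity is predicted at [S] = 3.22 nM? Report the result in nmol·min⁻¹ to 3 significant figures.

The y-intercept is 1/Vmax, so Vmax = 1/0.0297 = 33.7 nmol·min⁻¹.
The slope is Km/Vmax, so Km = 0.137 × 33.7 = 4.61 nM.
Then v = 33.7 × 3.22/(4.61 + 3.22) = 13.8 nmol·min⁻¹.

13.8 nmol·min⁻¹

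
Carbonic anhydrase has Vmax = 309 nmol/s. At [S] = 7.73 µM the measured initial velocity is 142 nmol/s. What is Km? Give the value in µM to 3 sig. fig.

9.09 µM

From v = Vmax[S]/(Km+[S]), Km = [S](Vmax − v)/v.
Km = 7.73 × (309 − 142) / 142 = 1291/142 = 9.09 µM.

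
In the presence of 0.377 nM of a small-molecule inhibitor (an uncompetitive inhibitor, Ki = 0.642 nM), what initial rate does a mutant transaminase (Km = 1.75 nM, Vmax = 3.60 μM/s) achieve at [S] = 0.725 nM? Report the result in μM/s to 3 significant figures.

0.900 μM/s

α = 1 + [I]/Ki = 1 + 0.377/0.642 = 1.587.
For an uncompetitive inhibitor, both parameters are divided by α, giving Vmax/α and Km/α: Km,app = 1.10 nM, Vmax,app = 2.27 μM/s.
v = Vmax,app·[S]/(Km,app + [S]) = 2.27 × 0.725/(1.10 + 0.725) = 0.900 μM/s.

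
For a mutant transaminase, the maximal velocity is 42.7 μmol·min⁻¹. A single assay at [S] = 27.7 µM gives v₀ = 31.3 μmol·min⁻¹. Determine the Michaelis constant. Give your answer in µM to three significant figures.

From v = Vmax[S]/(Km+[S]), Km = [S](Vmax − v)/v.
Km = 27.7 × (42.7 − 31.3) / 31.3 = 315.8/31.3 = 10.1 µM.

10.1 µM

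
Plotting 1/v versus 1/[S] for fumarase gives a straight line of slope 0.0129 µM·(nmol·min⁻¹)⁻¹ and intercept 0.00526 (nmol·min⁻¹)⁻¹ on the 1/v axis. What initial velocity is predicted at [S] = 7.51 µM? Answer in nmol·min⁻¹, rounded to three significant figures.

143 nmol·min⁻¹

The y-intercept is 1/Vmax, so Vmax = 1/0.00526 = 190 nmol·min⁻¹.
The slope is Km/Vmax, so Km = 0.0129 × 190 = 2.45 µM.
Then v = 190 × 7.51/(2.45 + 7.51) = 143 nmol·min⁻¹.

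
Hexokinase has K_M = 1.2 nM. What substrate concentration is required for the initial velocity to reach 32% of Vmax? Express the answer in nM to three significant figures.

0.565 nM

v/Vmax = [S]/(Km+[S]) = 0.32, so [S] = Km·0.32/(1 − 0.32) = 1.2 × 0.4706.
[S] = 0.565 nM.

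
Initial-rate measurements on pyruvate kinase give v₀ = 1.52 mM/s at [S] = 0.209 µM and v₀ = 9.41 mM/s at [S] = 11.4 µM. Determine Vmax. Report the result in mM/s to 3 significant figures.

In reciprocal form, 1/v = (Km/Vmax)·(1/[S]) + 1/Vmax. The two points give (1/[S], 1/v) = (4.785, 0.6579) and (0.08772, 0.1063).
Slope = (0.6579 − 0.1063)/(4.785 − 0.08772) = 0.1174; intercept = 0.6579 − 0.1174×4.785 = 0.09597.
Vmax = 1/intercept = 10.4 mM/s; Km = slope × Vmax = 0.1174 × 10.4 = 1.22 µM.

10.4 mM/s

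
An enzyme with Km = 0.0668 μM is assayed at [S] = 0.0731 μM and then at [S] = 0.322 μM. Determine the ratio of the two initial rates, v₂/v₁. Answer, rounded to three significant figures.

The fractional saturations are [S]/(Km+[S]) = 0.0731/0.1399 = 0.5225 and 0.322/0.3888 = 0.8282.
v₂/v₁ is just their ratio: 0.8282/0.5225 = 1.59.

1.59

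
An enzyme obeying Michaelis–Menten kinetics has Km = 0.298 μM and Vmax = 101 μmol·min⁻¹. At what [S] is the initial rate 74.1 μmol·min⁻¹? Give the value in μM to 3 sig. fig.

0.821 μM

Rearranging v = Vmax[S]/(Km+[S]) gives [S] = Km·v/(Vmax − v).
[S] = 0.298 × 74.1 / (101 − 74.1) = 22.08/26.90 = 0.821 μM.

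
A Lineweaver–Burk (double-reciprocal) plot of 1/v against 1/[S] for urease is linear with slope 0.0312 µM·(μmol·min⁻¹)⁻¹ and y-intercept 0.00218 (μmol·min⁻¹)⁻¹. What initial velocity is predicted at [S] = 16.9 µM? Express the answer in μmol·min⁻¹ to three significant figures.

248 μmol·min⁻¹

The y-intercept is 1/Vmax, so Vmax = 1/0.00218 = 459 μmol·min⁻¹.
The slope is Km/Vmax, so Km = 0.0312 × 459 = 14.3 µM.
Then v = 459 × 16.9/(14.3 + 16.9) = 248 μmol·min⁻¹.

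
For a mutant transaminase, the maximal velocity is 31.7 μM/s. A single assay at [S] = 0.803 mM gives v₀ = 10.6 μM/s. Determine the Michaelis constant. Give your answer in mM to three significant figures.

From v = Vmax[S]/(Km+[S]), Km = [S](Vmax − v)/v.
Km = 0.803 × (31.7 − 10.6) / 10.6 = 16.94/10.6 = 1.60 mM.

1.60 mM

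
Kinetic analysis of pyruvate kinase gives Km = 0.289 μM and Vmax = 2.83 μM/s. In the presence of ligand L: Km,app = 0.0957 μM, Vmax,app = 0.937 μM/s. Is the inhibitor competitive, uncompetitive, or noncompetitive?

Both Km and Vmax decrease by the same factor (~3.02-fold) — characteristic of uncompetitive inhibition.

uncompetitive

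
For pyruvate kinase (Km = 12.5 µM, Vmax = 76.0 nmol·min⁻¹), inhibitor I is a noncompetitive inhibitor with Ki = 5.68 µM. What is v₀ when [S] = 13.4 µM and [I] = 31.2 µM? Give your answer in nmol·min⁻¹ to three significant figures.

6.06 nmol·min⁻¹

With α = 1 + [I]/Ki = 1 + 31.2/5.68 = 6.493, the noncompetitive rate law is v = (Vmax/α)·[S] / (Km + [S]).
v = (76.0/6.493)×13.4 / (12.5 + 13.4) = 156.8/25.90 = 6.06 nmol·min⁻¹.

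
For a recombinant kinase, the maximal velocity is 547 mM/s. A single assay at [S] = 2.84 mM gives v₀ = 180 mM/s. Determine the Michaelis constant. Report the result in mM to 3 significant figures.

v/Vmax = 180/547 = 0.3291 = [S]/(Km+[S]).
So Km + [S] = [S]/0.3291 = 8.630 mM, giving Km = 8.630 − 2.84 = 5.79 mM.

5.79 mM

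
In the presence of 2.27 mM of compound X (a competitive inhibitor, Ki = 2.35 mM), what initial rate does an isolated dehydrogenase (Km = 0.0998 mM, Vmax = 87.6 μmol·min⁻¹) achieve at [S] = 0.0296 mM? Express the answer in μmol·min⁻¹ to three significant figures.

With α = 1 + [I]/Ki = 1 + 2.27/2.35 = 1.966, the competitive rate law is v = Vmax[S] / (αKm + [S]).
v = 87.6×0.0296 / (1.966×0.0998 + 0.0296) = 2.593/0.2258 = 11.5 μmol·min⁻¹.

11.5 μmol·min⁻¹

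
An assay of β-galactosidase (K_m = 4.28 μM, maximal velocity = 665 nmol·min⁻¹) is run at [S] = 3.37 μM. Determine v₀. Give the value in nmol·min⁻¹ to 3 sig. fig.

293 nmol·min⁻¹

[S]/(Km+[S]) = 3.37/7.650 = 0.4405, the fractional saturation.
v = 0.4405 × Vmax = 0.4405 × 665 = 293 nmol·min⁻¹.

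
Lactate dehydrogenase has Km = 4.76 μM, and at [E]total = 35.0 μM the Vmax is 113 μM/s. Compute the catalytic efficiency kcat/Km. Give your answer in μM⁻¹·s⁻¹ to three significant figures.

0.678 μM⁻¹·s⁻¹

kcat = Vmax/[E]total = 113/35.0 = 3.23 s⁻¹.
kcat/Km = 3.23/4.76 = 0.678 μM⁻¹·s⁻¹.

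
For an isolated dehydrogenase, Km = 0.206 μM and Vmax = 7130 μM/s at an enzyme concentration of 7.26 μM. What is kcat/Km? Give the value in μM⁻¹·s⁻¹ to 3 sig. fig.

4770 μM⁻¹·s⁻¹

kcat = Vmax/[E]total = 7130/7.26 = 982 s⁻¹.
kcat/Km = 982/0.206 = 4770 μM⁻¹·s⁻¹.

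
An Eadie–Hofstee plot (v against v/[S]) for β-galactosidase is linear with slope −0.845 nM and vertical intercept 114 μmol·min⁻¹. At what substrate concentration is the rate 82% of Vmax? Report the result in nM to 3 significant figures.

The Eadie–Hofstee slope gives Km = 0.845 nM (slope = −Km).
v/Vmax = [S]/(Km+[S]) = 0.82 ⇒ [S] = Km·0.82/(1−0.82) = 0.845 × 4.556 = 3.85 nM.

3.85 nM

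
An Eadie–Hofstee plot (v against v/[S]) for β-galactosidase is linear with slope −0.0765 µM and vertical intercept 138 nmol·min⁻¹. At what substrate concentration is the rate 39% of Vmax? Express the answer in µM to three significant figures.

0.0489 µM

The Eadie–Hofstee slope gives Km = 0.0765 µM (slope = −Km).
v/Vmax = [S]/(Km+[S]) = 0.39 ⇒ [S] = Km·0.39/(1−0.39) = 0.0765 × 0.6393 = 0.0489 µM.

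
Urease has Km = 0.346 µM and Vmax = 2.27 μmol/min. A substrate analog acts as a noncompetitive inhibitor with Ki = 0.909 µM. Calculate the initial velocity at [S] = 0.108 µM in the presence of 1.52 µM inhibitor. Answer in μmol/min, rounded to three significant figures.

With α = 1 + [I]/Ki = 1 + 1.52/0.909 = 2.672, the noncompetitive rate law is v = (Vmax/α)·[S] / (Km + [S]).
v = (2.27/2.672)×0.108 / (0.346 + 0.108) = 0.09175/0.4540 = 0.202 μmol/min.

0.202 μmol/min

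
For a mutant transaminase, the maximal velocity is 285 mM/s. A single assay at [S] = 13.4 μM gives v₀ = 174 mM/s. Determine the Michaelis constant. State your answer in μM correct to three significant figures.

8.55 μM

v/Vmax = 174/285 = 0.6105 = [S]/(Km+[S]).
So Km + [S] = [S]/0.6105 = 21.95 μM, giving Km = 21.95 − 13.4 = 8.55 μM.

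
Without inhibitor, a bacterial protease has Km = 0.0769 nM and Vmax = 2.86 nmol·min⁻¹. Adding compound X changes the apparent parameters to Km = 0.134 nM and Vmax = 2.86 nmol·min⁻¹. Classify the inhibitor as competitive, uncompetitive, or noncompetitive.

competitive

Km increases (0.0769 → 0.134 nM) while Vmax is unchanged — the hallmark of competitive inhibition.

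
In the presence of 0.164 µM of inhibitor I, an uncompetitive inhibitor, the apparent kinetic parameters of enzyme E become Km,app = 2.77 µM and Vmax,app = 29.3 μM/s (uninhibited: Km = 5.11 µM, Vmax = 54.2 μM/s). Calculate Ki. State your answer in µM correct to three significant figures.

Uncompetitive: Vmax,app = Vmax/α (and Km,app = Km/α) with α = 1 + [I]/Ki.
α = Vmax/Vmax,app = 54.2/29.3 = 1.850.
Ki = [I]/(α − 1) = 0.164/0.8498 = 0.193 µM.

0.193 µM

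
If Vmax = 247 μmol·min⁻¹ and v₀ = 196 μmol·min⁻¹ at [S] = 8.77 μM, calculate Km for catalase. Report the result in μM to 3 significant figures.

From v = Vmax[S]/(Km+[S]), Km = [S](Vmax − v)/v.
Km = 8.77 × (247 − 196) / 196 = 447.3/196 = 2.28 μM.

2.28 μM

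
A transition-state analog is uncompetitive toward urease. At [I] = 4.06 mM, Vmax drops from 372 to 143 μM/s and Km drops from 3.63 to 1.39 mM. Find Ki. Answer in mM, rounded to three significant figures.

Uncompetitive: Vmax,app = Vmax/α (and Km,app = Km/α) with α = 1 + [I]/Ki.
α = Vmax/Vmax,app = 372/143 = 2.601.
Ki = [I]/(α − 1) = 4.06/1.601 = 2.54 mM.

2.54 mM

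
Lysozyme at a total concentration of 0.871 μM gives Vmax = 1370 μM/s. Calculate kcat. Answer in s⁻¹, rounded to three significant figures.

1570 s⁻¹

kcat = Vmax/[E]total = 1370 μM/s / 0.871 μM = 1570 s⁻¹.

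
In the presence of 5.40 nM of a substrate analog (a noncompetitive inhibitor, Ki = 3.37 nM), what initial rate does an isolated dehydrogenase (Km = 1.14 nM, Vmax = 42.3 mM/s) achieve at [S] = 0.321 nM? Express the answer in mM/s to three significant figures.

With α = 1 + [I]/Ki = 1 + 5.40/3.37 = 2.602, the noncompetitive rate law is v = (Vmax/α)·[S] / (Km + [S]).
v = (42.3/2.602)×0.321 / (1.14 + 0.321) = 5.218/1.461 = 3.57 mM/s.

3.57 mM/s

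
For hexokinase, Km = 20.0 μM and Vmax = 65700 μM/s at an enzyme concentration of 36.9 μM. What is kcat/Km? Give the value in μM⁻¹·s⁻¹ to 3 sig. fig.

kcat = Vmax/[E]total = 65700/36.9 = 1780 s⁻¹.
kcat/Km = 1780/20.0 = 89.0 μM⁻¹·s⁻¹.

89.0 μM⁻¹·s⁻¹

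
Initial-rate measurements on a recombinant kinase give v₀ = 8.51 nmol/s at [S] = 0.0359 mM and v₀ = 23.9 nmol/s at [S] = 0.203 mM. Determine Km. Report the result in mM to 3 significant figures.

From v = Vmax[S]/(Km+[S]), each point gives Vmax = v(Km+[S])/[S].
Equating: 8.51(Km+0.0359)/0.0359 = 23.9(Km+0.203)/0.203.
237.0·Km + 8.51 = 117.7·Km + 23.9, so (237.0 − 117.7)·Km = 23.9 − 8.51.
Km = 15.39/119.3 = 0.129 mM; then Vmax = 8.51(0.129+0.0359)/0.0359 = 39.1 nmol/s.

0.129 mM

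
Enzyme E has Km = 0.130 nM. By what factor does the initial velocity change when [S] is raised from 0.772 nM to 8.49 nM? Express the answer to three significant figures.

The fractional saturations are [S]/(Km+[S]) = 0.772/0.9020 = 0.8559 and 8.49/8.620 = 0.9849.
v₂/v₁ is just their ratio: 0.9849/0.8559 = 1.15.

1.15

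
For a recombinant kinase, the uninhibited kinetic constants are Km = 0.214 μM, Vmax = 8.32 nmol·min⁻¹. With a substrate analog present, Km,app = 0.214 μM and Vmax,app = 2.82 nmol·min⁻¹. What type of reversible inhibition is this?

noncompetitive

Vmax decreases (8.32 → 2.82 nmol·min⁻¹) while Km is unchanged — pure noncompetitive inhibition.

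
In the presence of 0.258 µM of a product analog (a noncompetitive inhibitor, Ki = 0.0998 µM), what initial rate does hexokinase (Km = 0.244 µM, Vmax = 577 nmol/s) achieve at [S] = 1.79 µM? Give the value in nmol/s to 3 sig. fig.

α = 1 + [I]/Ki = 1 + 0.258/0.0998 = 3.585.
For a noncompetitive inhibitor, Vmax is reduced to Vmax/α while Km is unchanged: Km,app = 0.244 µM, Vmax,app = 161 nmol/s.
v = Vmax,app·[S]/(Km,app + [S]) = 161 × 1.79/(0.244 + 1.79) = 142 nmol/s.

142 nmol/s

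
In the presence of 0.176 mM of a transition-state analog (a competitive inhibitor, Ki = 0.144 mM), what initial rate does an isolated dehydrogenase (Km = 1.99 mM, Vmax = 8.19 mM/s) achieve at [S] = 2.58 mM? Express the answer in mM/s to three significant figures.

3.02 mM/s

With α = 1 + [I]/Ki = 1 + 0.176/0.144 = 2.222, the competitive rate law is v = Vmax[S] / (αKm + [S]).
v = 8.19×2.58 / (2.222×1.99 + 2.58) = 21.13/7.002 = 3.02 mM/s.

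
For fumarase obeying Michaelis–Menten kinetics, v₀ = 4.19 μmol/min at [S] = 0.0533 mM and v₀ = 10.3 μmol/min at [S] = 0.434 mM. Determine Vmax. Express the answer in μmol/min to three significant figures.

In reciprocal form, 1/v = (Km/Vmax)·(1/[S]) + 1/Vmax. The two points give (1/[S], 1/v) = (18.76, 0.2387) and (2.304, 0.09709).
Slope = (0.2387 − 0.09709)/(18.76 − 2.304) = 0.008602; intercept = 0.2387 − 0.008602×18.76 = 0.07727.
Vmax = 1/intercept = 12.9 μmol/min; Km = slope × Vmax = 0.008602 × 12.9 = 0.111 mM.

12.9 μmol/min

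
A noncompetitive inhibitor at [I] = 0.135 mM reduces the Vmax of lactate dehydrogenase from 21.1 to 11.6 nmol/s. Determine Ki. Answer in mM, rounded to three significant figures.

0.165 mM

Noncompetitive: Vmax,app = Vmax/α with α = 1 + [I]/Ki.
α = Vmax/Vmax,app = 21.1/11.6 = 1.819.
Ki = [I]/(α − 1) = 0.135/0.8190 = 0.165 mM.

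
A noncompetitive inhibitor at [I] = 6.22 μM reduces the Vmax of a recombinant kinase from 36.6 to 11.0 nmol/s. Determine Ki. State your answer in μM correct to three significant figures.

Noncompetitive: Vmax,app = Vmax/α with α = 1 + [I]/Ki.
α = Vmax/Vmax,app = 36.6/11.0 = 3.327.
Since α = 1 + [I]/Ki, [I]/Ki = 3.327 − 1 = 2.327 and Ki = 6.22/2.327 = 2.67 μM.

2.67 μM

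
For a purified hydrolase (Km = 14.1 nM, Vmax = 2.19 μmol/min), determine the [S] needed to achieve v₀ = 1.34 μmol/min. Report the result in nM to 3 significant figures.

Rearranging v = Vmax[S]/(Km+[S]) gives [S] = Km·v/(Vmax − v).
[S] = 14.1 × 1.34 / (2.19 − 1.34) = 18.89/0.8500 = 22.2 nM.

22.2 nM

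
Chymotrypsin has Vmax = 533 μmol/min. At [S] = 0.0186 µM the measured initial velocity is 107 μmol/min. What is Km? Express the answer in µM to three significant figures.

0.0741 µM

From v = Vmax[S]/(Km+[S]), Km = [S](Vmax − v)/v.
Km = 0.0186 × (533 − 107) / 107 = 7.924/107 = 0.0741 µM.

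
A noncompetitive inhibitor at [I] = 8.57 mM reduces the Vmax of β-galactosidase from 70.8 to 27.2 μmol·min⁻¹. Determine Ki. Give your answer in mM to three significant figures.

Noncompetitive: Vmax,app = Vmax/α with α = 1 + [I]/Ki.
α = Vmax/Vmax,app = 70.8/27.2 = 2.603.
Ki = [I]/(α − 1) = 8.57/1.603 = 5.35 mM.

5.35 mM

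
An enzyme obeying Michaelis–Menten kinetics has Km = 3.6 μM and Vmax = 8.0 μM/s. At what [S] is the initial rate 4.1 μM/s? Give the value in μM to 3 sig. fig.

3.78 μM

Rearranging v = Vmax[S]/(Km+[S]) gives [S] = Km·v/(Vmax − v).
[S] = 3.6 × 4.1 / (8.0 − 4.1) = 14.76/3.900 = 3.78 μM.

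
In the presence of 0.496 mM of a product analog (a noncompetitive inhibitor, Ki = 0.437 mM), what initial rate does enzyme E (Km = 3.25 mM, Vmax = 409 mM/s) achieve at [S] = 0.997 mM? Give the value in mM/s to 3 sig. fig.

With α = 1 + [I]/Ki = 1 + 0.496/0.437 = 2.135, the noncompetitive rate law is v = (Vmax/α)·[S] / (Km + [S]).
v = (409/2.135)×0.997 / (3.25 + 0.997) = 191.0/4.247 = 45.0 mM/s.

45.0 mM/s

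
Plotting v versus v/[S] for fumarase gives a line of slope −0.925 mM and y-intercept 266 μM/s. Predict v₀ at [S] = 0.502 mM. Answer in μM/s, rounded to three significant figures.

In the Eadie–Hofstee form v = Vmax − Km·(v/[S]), the slope is −Km and the intercept is Vmax, so Km = 0.925 mM and Vmax = 266 μM/s.
v = 266 × 0.502/(0.925 + 0.502) = 93.6 μM/s.

93.6 μM/s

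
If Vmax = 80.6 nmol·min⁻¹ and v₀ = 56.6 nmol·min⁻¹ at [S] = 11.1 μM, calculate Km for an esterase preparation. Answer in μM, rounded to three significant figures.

From v = Vmax[S]/(Km+[S]), Km = [S](Vmax − v)/v.
Km = 11.1 × (80.6 − 56.6) / 56.6 = 266.4/56.6 = 4.71 μM.

4.71 μM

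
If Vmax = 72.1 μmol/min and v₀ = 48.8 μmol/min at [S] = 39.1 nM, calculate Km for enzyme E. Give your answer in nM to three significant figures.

18.7 nM

From v = Vmax[S]/(Km+[S]), Km = [S](Vmax − v)/v.
Km = 39.1 × (72.1 − 48.8) / 48.8 = 911.0/48.8 = 18.7 nM.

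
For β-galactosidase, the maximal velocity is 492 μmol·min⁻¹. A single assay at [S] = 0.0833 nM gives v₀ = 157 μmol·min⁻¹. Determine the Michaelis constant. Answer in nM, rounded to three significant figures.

0.178 nM

v/Vmax = 157/492 = 0.3191 = [S]/(Km+[S]).
So Km + [S] = [S]/0.3191 = 0.2610 nM, giving Km = 0.2610 − 0.0833 = 0.178 nM.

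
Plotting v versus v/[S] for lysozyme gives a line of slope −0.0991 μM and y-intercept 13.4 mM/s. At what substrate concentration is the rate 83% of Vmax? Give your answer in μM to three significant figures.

0.484 μM

The Eadie–Hofstee slope gives Km = 0.0991 μM (slope = −Km).
v/Vmax = [S]/(Km+[S]) = 0.83 ⇒ [S] = Km·0.83/(1−0.83) = 0.0991 × 4.882 = 0.484 μM.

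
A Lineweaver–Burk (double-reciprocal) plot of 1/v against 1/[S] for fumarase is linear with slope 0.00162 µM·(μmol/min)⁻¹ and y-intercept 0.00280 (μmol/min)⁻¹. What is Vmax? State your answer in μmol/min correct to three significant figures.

The y-intercept of a Lineweaver–Burk plot equals 1/Vmax, so Vmax = 1/0.00280 = 357 μmol/min.

357 μmol/min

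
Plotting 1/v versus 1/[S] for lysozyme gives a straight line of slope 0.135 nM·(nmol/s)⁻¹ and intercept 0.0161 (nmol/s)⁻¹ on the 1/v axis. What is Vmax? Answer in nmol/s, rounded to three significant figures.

The y-intercept of a Lineweaver–Burk plot equals 1/Vmax, so Vmax = 1/0.0161 = 62.1 nmol/s.

62.1 nmol/s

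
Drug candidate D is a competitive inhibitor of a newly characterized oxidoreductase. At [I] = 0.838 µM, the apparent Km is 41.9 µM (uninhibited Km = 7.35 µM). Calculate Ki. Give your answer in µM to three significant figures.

0.178 µM

Competitive: Km,app = α·Km with α = 1 + [I]/Ki.
α = Km,app/Km = 41.9/7.35 = 5.701.
Since α = 1 + [I]/Ki, [I]/Ki = 5.701 − 1 = 4.701 and Ki = 0.838/4.701 = 0.178 µM.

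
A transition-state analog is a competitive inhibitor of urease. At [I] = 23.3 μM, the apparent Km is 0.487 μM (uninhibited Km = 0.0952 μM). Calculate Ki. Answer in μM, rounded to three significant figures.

Competitive: Km,app = α·Km with α = 1 + [I]/Ki.
α = Km,app/Km = 0.487/0.0952 = 5.116.
Since α = 1 + [I]/Ki, [I]/Ki = 5.116 − 1 = 4.116 and Ki = 23.3/4.116 = 5.66 μM.

5.66 μM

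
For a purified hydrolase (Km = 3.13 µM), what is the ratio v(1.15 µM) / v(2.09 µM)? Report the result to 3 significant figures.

0.671

The fractional saturations are [S]/(Km+[S]) = 2.09/5.220 = 0.4004 and 1.15/4.280 = 0.2687.
v₂/v₁ is just their ratio: 0.2687/0.4004 = 0.671.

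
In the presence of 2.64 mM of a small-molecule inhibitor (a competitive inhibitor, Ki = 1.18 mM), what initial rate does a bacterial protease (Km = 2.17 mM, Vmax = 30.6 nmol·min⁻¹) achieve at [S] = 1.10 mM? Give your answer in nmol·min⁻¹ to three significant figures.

α = 1 + [I]/Ki = 1 + 2.64/1.18 = 3.237.
For a competitive inhibitor, Vmax is unchanged and the apparent Km becomes α·Km: Km,app = 7.02 mM, Vmax,app = 30.6 nmol·min⁻¹.
v = Vmax,app·[S]/(Km,app + [S]) = 30.6 × 1.10/(7.02 + 1.10) = 4.14 nmol·min⁻¹.

4.14 nmol·min⁻¹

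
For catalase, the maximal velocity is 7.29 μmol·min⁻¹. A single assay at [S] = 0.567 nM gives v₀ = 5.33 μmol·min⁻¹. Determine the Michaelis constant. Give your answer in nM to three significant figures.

From v = Vmax[S]/(Km+[S]), Km = [S](Vmax − v)/v.
Km = 0.567 × (7.29 − 5.33) / 5.33 = 1.111/5.33 = 0.209 nM.

0.209 nM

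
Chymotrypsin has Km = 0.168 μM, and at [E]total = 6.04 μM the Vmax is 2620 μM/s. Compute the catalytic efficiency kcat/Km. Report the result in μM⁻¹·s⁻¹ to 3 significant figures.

2580 μM⁻¹·s⁻¹

kcat = Vmax/[E]total = 2620/6.04 = 434 s⁻¹.
kcat/Km = 434/0.168 = 2580 μM⁻¹·s⁻¹.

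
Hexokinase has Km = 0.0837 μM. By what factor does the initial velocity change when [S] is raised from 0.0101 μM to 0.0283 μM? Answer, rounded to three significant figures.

The fractional saturations are [S]/(Km+[S]) = 0.0101/0.09380 = 0.1077 and 0.0283/0.1120 = 0.2527.
v₂/v₁ is just their ratio: 0.2527/0.1077 = 2.35.

2.35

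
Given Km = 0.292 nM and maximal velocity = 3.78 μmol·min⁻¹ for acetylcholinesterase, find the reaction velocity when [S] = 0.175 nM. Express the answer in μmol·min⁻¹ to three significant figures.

v = Vmax·[S]/(Km + [S]) = 3.78 × 0.175 / (0.292 + 0.175)
  = 0.6615 / 0.4670 = 1.42 μmol·min⁻¹.

1.42 μmol·min⁻¹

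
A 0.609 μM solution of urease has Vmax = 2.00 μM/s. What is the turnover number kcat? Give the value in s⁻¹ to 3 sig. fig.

kcat = Vmax/[E]total = 2.00 μM/s / 0.609 μM = 3.28 s⁻¹.

3.28 s⁻¹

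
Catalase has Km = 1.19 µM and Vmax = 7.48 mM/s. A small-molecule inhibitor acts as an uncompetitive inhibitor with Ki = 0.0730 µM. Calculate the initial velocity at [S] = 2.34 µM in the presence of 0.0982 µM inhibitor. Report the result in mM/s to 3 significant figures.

With α = 1 + [I]/Ki = 1 + 0.0982/0.0730 = 2.345, the uncompetitive rate law is v = (Vmax/α)·[S] / (Km/α + [S]).
v = (7.48/2.345)×2.34 / (1.19/2.345 + 2.34) = 7.463/2.847 = 2.62 mM/s.

2.62 mM/s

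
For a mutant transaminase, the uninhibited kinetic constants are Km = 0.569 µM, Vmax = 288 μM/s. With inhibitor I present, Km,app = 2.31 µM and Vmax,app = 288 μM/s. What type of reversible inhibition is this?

Km increases (0.569 → 2.31 µM) while Vmax is unchanged — the hallmark of competitive inhibition.

competitive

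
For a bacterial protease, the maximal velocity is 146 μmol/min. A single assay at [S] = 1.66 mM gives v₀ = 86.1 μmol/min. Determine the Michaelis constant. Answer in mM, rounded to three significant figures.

v/Vmax = 86.1/146 = 0.5897 = [S]/(Km+[S]).
So Km + [S] = [S]/0.5897 = 2.815 mM, giving Km = 2.815 − 1.66 = 1.15 mM.

1.15 mM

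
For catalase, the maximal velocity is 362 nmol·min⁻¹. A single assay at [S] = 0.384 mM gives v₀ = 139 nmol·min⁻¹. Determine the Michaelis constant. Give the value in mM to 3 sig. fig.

v/Vmax = 139/362 = 0.3840 = [S]/(Km+[S]).
So Km + [S] = [S]/0.3840 = 1.000 mM, giving Km = 1.000 − 0.384 = 0.616 mM.

0.616 mM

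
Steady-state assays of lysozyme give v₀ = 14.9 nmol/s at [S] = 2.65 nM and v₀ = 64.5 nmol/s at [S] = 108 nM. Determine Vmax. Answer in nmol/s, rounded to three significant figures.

70.4 nmol/s

From v = Vmax[S]/(Km+[S]), each point gives Vmax = v(Km+[S])/[S].
Equating: 14.9(Km+2.65)/2.65 = 64.5(Km+108)/108.
5.623·Km + 14.9 = 0.5972·Km + 64.5, so (5.623 − 0.5972)·Km = 64.5 − 14.9.
Km = 49.60/5.025 = 9.87 nM; then Vmax = 14.9(9.87+2.65)/2.65 = 70.4 nmol/s.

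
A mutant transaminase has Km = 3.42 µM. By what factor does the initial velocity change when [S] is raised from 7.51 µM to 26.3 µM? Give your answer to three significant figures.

1.29

The fractional saturations are [S]/(Km+[S]) = 7.51/10.93 = 0.6871 and 26.3/29.72 = 0.8849.
v₂/v₁ is just their ratio: 0.8849/0.6871 = 1.29.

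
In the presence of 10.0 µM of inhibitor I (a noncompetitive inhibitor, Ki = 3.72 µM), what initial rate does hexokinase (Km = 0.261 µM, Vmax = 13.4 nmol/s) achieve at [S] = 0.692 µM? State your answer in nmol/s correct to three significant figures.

2.64 nmol/s

α = 1 + [I]/Ki = 1 + 10.0/3.72 = 3.688.
For a noncompetitive inhibitor, Vmax is reduced to Vmax/α while Km is unchanged: Km,app = 0.261 µM, Vmax,app = 3.63 nmol/s.
v = Vmax,app·[S]/(Km,app + [S]) = 3.63 × 0.692/(0.261 + 0.692) = 2.64 nmol/s.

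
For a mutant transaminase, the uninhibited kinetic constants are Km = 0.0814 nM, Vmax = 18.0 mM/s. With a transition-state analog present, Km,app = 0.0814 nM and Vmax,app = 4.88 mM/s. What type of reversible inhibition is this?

noncompetitive

Vmax decreases (18.0 → 4.88 mM/s) while Km is unchanged — pure noncompetitive inhibition.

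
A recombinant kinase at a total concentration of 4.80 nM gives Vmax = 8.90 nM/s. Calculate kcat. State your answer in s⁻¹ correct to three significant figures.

kcat = Vmax/[E]total = 8.90 nM/s / 4.80 nM = 1.85 s⁻¹.

1.85 s⁻¹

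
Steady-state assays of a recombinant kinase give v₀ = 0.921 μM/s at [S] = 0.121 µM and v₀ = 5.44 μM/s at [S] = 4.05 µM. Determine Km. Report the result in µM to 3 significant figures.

From v = Vmax[S]/(Km+[S]), each point gives Vmax = v(Km+[S])/[S].
Equating: 0.921(Km+0.121)/0.121 = 5.44(Km+4.05)/4.05.
7.612·Km + 0.921 = 1.343·Km + 5.44, so (7.612 − 1.343)·Km = 5.44 − 0.921.
Km = 4.519/6.268 = 0.721 µM; then Vmax = 0.921(0.721+0.121)/0.121 = 6.41 μM/s.

0.721 µM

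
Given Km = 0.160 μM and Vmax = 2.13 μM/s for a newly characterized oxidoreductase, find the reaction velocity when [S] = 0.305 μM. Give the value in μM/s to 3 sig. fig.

v = Vmax·[S]/(Km + [S]) = 2.13 × 0.305 / (0.160 + 0.305)
  = 0.6496 / 0.4650 = 1.40 μM/s.

1.40 μM/s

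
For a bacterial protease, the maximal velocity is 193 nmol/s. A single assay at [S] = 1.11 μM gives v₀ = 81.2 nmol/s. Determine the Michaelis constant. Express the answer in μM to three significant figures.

1.53 μM

v/Vmax = 81.2/193 = 0.4207 = [S]/(Km+[S]).
So Km + [S] = [S]/0.4207 = 2.638 μM, giving Km = 2.638 − 1.11 = 1.53 μM.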